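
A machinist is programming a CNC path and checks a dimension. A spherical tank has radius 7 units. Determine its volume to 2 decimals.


Shape: sphere
Radius r = 7 units
Formula: V = (4/3) * pi * r^3
r^3 = 343
(4/3) * 343 = 457.333333
V = 457.333333 * pi
V = 1436.76
1436.76 units^3


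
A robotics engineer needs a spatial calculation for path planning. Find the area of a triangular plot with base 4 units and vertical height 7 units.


Shape: triangle
Base b = 4 units, Height h = 7 units
Formula: A = (1/2) * b * h
A = 0.5 * 4 * 7
A = 0.5 * 28
A = 14
14 units^2


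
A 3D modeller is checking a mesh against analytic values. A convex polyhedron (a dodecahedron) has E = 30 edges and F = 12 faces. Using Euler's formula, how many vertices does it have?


Polyhedron: dodecahedron
Euler's formula for convex polyhedra: V - E + F = 2
Given: E = 30 edges and F = 12 faces
Solve for V:
V = 2 + E - F = 2 + 30 - 12 = 20
20 vertices


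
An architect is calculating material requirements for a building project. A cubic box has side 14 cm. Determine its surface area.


Shape: cube
Side s = 14 cm
A cube has 6 square faces.
Formula: SA = 6 * s^2
s^2 = 196
SA = 6 * 196
SA = 1176
1176 cm^2


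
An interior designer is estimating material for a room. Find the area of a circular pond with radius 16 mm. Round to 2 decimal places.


Shape: circle
Radius r = 16 mm
Formula: A = pi * r^2
r^2 = 16^2 = 256
A = pi * 256
A = 804.25
804.25 mm^2


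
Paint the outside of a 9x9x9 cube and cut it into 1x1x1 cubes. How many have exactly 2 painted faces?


Large cube: 9 x 9 x 9, cut into unit cubes.
n = 9, so n - 2 = 7
Cubes with 2 painted faces lie along the edges, excluding corners.
A cube has 12 edges; each contributes (n - 2) = 7 such cubes.
Count = 12 * 7 = 84
84 unit cubes


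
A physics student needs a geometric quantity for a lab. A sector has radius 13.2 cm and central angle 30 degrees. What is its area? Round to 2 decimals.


Shape: circular sector
Radius r = 13.2 cm, Angle = 30 degrees
Formula: A = (angle/360) * pi * r^2
r^2 = 174.24
Fraction of circle = 30/360
A = (30/360) * pi * 174.24
A = 14.52 * pi
A = 45.62
45.62 cm^2


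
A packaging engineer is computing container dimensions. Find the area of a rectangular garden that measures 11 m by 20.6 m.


Shape: rectangle
Length l = 11 m, Width w = 20.6 m
Formula: A = l * w
A = 11 * 20.6
A = 226.6
226.6 m^2


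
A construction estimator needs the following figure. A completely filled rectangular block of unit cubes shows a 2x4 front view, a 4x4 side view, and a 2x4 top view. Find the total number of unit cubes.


Orthographic views of a solid rectangular block:
Front view 2 x 4 -> length = 2, height = 4
Side view 4 x 4 -> width = 4, height = 4 (consistent)
Top view 2 x 4 -> confirms length = 2, width = 4
The block is 2 x 4 x 4.
Total unit cubes = 2 * 4 * 4 = 32
32 unit cubes


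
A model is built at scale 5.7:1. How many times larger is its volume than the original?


Linear scale factor k = 5.7
Rule: under a linear scaling by k, volumes scale by k^3.
k^3 = 5.7 * 5.7 * 5.7
k^3 = 32.49 * 5.7
k^3 = 185.193
Volume scales by a factor of 185.193.
185.193 (dimensionless)


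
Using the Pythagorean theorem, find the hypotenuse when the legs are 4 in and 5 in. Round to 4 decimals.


Shape: right triangle
Legs a = 4 in, b = 5 in
Formula: c = sqrt(a^2 + b^2)
a^2 = 16, b^2 = 25
a^2 + b^2 = 41
c = sqrt(41)
c = 6.4031
6.4031 in


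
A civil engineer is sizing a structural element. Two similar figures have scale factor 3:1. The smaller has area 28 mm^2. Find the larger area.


Linear scale factor k = 3
Original area = 28 mm^2
Rule: under a linear scaling by k, areas scale by k^2.
k^2 = 3^2 = 9
New area = 28 * 9
New area = 252
252 mm^2


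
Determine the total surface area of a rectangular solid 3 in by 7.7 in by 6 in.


Shape: rectangular prism
l = 3 in, w = 7.7 in, h = 6 in
Formula: SA = 2(lw + lh + wh)
lw = 23.1, lh = 18, wh = 46.2
lw + lh + wh = 87.3
SA = 2 * 87.3
SA = 174.6
174.6 in^2


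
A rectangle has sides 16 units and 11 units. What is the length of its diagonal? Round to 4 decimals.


Shape: rectangle (diagonal via Pythagoras)
Sides: 16 units and 11 units
Formula: d = sqrt(l^2 + w^2)
l^2 = 256, w^2 = 121
l^2 + w^2 = 377
d = sqrt(377)
d = 19.4165
19.4165 units


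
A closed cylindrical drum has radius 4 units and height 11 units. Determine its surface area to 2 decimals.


Shape: closed cylinder
Radius r = 4 units, Height h = 11 units
Formula: SA = 2*pi*r^2 + 2*pi*r*h = 2*pi*r*(r + h)
r + h = 15
2 * r * (r + h) = 2 * 4 * 15 = 120
SA = 120 * pi
SA = 376.99
376.99 units^2


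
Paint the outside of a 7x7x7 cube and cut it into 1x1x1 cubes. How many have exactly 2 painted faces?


Large cube: 7 x 7 x 7, cut into unit cubes.
n = 7, so n - 2 = 5
Cubes with 2 painted faces lie along the edges, excluding corners.
A cube has 12 edges; each contributes (n - 2) = 5 such cubes.
Count = 12 * 5 = 60
60 unit cubes


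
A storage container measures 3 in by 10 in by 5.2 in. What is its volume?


Shape: rectangular prism
l = 3 in, w = 10 in, h = 5.2 in
Formula: V = l * w * h
V = 3 * 10 * 5.2
V = 30 * 5.2
V = 156
156 in^3


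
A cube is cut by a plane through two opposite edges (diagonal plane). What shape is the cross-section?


Solid: cube
Cutting plane: through two opposite edges (diagonal plane)
Visualize the intersection of the plane with the solid's surface.
The boundary of the cut region is a rectangle.
rectangle


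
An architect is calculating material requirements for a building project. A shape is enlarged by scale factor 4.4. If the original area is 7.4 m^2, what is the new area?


Linear scale factor k = 4.4
Original area = 7.4 m^2
Rule: under a linear scaling by k, areas scale by k^2.
k^2 = 4.4^2 = 19.36
New area = 7.4 * 19.36
New area = 143.264
143.264 m^2


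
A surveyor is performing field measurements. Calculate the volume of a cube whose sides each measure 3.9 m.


Shape: cube
Side s = 3.9 m
Formula: V = s^3
V = 3.9 * 3.9 * 3.9
V = 15.21 * 3.9
V = 59.319
59.319 m^3


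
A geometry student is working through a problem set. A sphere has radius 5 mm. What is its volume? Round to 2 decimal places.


Shape: sphere
Radius r = 5 mm
Formula: V = (4/3) * pi * r^3
r^3 = 125
(4/3) * 125 = 166.666667
V = 166.666667 * pi
V = 523.6
523.6 mm^3


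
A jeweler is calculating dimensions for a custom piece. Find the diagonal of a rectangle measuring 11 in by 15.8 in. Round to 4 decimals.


Shape: rectangle (diagonal via Pythagoras)
Sides: 11 in and 15.8 in
Formula: d = sqrt(l^2 + w^2)
l^2 = 121, w^2 = 249.64
l^2 + w^2 = 370.64
d = sqrt(370.64)
d = 19.252
19.252 in


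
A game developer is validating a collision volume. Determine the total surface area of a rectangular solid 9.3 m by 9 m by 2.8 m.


Shape: rectangular prism
l = 9.3 m, w = 9 m, h = 2.8 m
Formula: SA = 2(lw + lh + wh)
lw = 83.7, lh = 26.04, wh = 25.2
lw + lh + wh = 134.94
SA = 2 * 134.94
SA = 269.88
269.88 m^2


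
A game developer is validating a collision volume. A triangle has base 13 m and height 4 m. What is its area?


Shape: triangle
Base b = 13 m, Height h = 4 m
Formula: A = (1/2) * b * h
A = 0.5 * 13 * 4
A = 0.5 * 52
A = 26
26 m^2


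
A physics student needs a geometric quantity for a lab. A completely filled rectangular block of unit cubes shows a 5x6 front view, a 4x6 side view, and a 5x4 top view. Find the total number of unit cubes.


Orthographic views of a solid rectangular block:
Front view 5 x 6 -> length = 5, height = 6
Side view 4 x 6 -> width = 4, height = 6 (consistent)
Top view 5 x 4 -> confirms length = 5, width = 4
The block is 5 x 4 x 6.
Total unit cubes = 5 * 4 * 6 = 120
120 unit cubes


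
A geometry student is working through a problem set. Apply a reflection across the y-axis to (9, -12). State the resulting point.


Transformation: reflection
Original point: (9, -12)
Rule for reflection over the y-axis: (x, y) -> (-x, y)
Apply: (9, -12) -> (-9, -12)
(-9, -12)


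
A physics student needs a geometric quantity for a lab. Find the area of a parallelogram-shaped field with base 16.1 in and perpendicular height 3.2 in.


Shape: parallelogram
Base b = 16.1 in, Height h = 3.2 in
Formula: A = b * h
A = 16.1 * 3.2
A = 51.52
51.52 in^2


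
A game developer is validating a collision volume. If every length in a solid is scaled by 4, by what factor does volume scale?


Linear scale factor k = 4
Rule: under a linear scaling by k, volumes scale by k^3.
k^3 = 4 * 4 * 4
k^3 = 16 * 4
k^3 = 64
Volume scales by a factor of 64.
64 (dimensionless)


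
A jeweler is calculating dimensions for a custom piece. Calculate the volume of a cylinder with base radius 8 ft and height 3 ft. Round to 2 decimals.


Shape: cylinder
Radius r = 8 ft, Height h = 3 ft
Formula: V = pi * r^2 * h
r^2 = 64
V = pi * 64 * 3
V = 192 * pi
V = 603.19
603.19 ft^3


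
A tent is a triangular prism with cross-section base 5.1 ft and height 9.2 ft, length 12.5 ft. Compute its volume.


Shape: triangular prism
Triangle base = 5.1 ft, triangle height = 9.2 ft, prism length L = 12.5 ft
Formula: V = (1/2 * b * h_tri) * L
Cross-section area = 0.5 * 5.1 * 9.2 = 23.46
V = 23.46 * 12.5
V = 293.25
293.25 ft^3


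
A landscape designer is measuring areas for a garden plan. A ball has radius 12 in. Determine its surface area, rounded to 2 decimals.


Shape: sphere
Radius r = 12 in
Formula: SA = 4 * pi * r^2
r^2 = 144
SA = 4 * pi * 144
SA = 576 * pi
SA = 1809.56
1809.56 in^2


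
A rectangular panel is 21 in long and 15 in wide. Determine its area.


Shape: rectangle
Length l = 21 in, Width w = 15 in
Formula: A = l * w
A = 21 * 15
A = 315
315 in^2


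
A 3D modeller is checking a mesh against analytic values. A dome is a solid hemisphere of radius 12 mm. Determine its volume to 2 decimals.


Shape: hemisphere (half of a sphere)
Radius r = 12 mm
Formula: V = (1/2) * (4/3) * pi * r^3 = (2/3) * pi * r^3
r^3 = 1728
(2/3) * 1728 = 1152
V = 1152 * pi
V = 3619.11
3619.11 mm^3


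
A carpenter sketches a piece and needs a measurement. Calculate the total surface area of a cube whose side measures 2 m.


Shape: cube
Side s = 2 m
A cube has 6 square faces.
Formula: SA = 6 * s^2
s^2 = 4
SA = 6 * 4
SA = 24
24 m^2


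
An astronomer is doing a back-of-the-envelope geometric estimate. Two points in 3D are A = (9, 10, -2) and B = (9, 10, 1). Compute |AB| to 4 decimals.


3D distance between two points
P1 = (9, 10, -2), P2 = (9, 10, 1)
Formula: d = sqrt((x2-x1)^2 + (y2-y1)^2 + (z2-z1)^2)
dx = 9 - 9 = 0
dy = 10 - 10 = 0
dz = 1 - -2 = 3
dx^2 + dy^2 + dz^2 = 0 + 0 + 9 = 9
d = sqrt(9)
d = 3.0
3 units


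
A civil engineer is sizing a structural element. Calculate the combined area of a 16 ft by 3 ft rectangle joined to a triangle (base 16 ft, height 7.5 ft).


Composite shape: rectangle + triangle
Rectangle area = 16 * 3 = 48
Triangle area = 0.5 * 16 * 7.5 = 60
Total = 48 + 60
Total = 108
108 ft^2


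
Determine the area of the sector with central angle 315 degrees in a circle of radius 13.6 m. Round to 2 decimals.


Shape: circular sector
Radius r = 13.6 m, Angle = 315 degrees
Formula: A = (angle/360) * pi * r^2
r^2 = 184.96
Fraction of circle = 315/360
A = (315/360) * pi * 184.96
A = 161.84 * pi
A = 508.44
508.44 m^2


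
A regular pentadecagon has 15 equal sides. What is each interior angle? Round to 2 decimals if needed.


Shape: regular pentadecagon (15 sides)
Formula: interior angle = (n - 2) * 180 / n
(n - 2) = 13
(n - 2) * 180 = 2340
angle = 2340 / 15
angle = 156
156 degrees


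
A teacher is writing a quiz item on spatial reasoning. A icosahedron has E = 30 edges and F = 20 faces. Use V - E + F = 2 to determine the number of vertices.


Polyhedron: icosahedron
Euler's formula for convex polyhedra: V - E + F = 2
Given: E = 30 edges and F = 20 faces
Solve for V:
V = 2 + E - F = 2 + 30 - 20 = 12
12 vertices


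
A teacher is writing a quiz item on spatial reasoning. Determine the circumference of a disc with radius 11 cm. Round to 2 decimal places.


Shape: circle
Radius r = 11 cm
Formula: C = 2 * pi * r
C = 2 * pi * 11
C = 22 * pi
C = 69.12
69.12 cm


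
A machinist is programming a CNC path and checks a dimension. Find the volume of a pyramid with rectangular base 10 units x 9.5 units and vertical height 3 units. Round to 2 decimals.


Shape: rectangular pyramid
Base: 10 units x 9.5 units, Height h = 3 units
Formula: V = (1/3) * base_area * h
base_area = 10 * 9.5 = 95
base_area * h = 95 * 3 = 285
V = 285 / 3
V = 95
95 units^3


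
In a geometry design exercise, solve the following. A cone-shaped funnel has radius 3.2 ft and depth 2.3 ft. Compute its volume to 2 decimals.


Shape: cone
Radius r = 3.2 ft, Height h = 2.3 ft
Formula: V = (1/3) * pi * r^2 * h
r^2 = 10.24
pi * r^2 * h = pi * 10.24 * 2.3 = 23.552 * pi
V = 23.552 * pi / 3
V = 24.66
24.66 ft^3


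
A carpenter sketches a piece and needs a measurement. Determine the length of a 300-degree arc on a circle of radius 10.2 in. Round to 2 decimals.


Shape: circular arc
Radius r = 10.2 in, Angle = 300 degrees
Formula: L = (angle/360) * 2 * pi * r
2 * pi * r = 20.4 * pi
L = (300/360) * 20.4 * pi
L = 17 * pi
L = 53.41
53.41 in


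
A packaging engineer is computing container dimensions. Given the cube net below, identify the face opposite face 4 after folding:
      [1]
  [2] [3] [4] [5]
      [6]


Net: cross layout. Take square 3 as the base (bottom).
Fold the four squares in the horizontal row up around 3: 2 -> left, 4 -> right, 5 wraps to the top.
Fold 1 and 6 up from 3: 1 -> back, 6 -> front.
Opposite pairs are therefore: (1, 6), (2, 4), (3, 5).
Face 4 is opposite face 2.
face 2


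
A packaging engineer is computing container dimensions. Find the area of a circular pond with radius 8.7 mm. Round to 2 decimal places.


Shape: circle
Radius r = 8.7 mm
Formula: A = pi * r^2
r^2 = 8.7^2 = 75.69
A = pi * 75.69
A = 237.79
237.79 mm^2


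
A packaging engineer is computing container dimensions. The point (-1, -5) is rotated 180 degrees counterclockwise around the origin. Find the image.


Transformation: rotation about the origin
Original point: (-1, -5)
Rule for 180 deg: (x, y) -> (-x, -y)
Apply: (-1, -5) -> (1, 5)
(1, 5)


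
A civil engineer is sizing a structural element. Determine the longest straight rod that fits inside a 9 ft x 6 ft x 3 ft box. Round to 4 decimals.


Shape: rectangular box (space diagonal)
l = 9 ft, w = 6 ft, h = 3 ft
Visualize: the diagonal of the base, then a right triangle with that diagonal and the height.
Formula: d = sqrt(l^2 + w^2 + h^2)
l^2 + w^2 + h^2 = 81 + 36 + 9 = 126
d = sqrt(126)
d = 11.225
11.225 ft


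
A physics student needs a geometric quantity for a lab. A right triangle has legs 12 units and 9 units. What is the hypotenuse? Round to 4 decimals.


Shape: right triangle
Legs a = 12 units, b = 9 units
Formula: c = sqrt(a^2 + b^2)
a^2 = 144, b^2 = 81
a^2 + b^2 = 225
c = sqrt(225)
c = 15.0
15 units


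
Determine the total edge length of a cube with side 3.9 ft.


Shape: cube
Side s = 3.9 ft
A cube has 12 edges, all equal.
Formula: total edge length = 12 * s
Total = 12 * 3.9
Total = 46.8
46.8 ft


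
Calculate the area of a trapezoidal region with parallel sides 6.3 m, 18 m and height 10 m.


Shape: trapezoid
Parallel sides a = 6.3 m, b = 18 m; Height h = 10 m
Formula: A = (a + b) * h / 2
a + b = 6.3 + 18 = 24.3
A = 24.3 * 10 / 2
A = 243 / 2
A = 121.5
121.5 m^2


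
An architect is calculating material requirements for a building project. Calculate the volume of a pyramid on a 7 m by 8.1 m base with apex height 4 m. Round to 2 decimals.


Shape: rectangular pyramid
Base: 7 m x 8.1 m, Height h = 4 m
Formula: V = (1/3) * base_area * h
base_area = 7 * 8.1 = 56.7
base_area * h = 56.7 * 4 = 226.8
V = 226.8 / 3
V = 75.6
75.6 m^3


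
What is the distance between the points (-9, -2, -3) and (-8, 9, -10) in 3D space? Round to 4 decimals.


3D distance between two points
P1 = (-9, -2, -3), P2 = (-8, 9, -10)
Formula: d = sqrt((x2-x1)^2 + (y2-y1)^2 + (z2-z1)^2)
dx = -8 - -9 = 1
dy = 9 - -2 = 11
dz = -10 - -3 = -7
dx^2 + dy^2 + dz^2 = 1 + 121 + 49 = 171
d = sqrt(171)
d = 13.0767
13.0767 units


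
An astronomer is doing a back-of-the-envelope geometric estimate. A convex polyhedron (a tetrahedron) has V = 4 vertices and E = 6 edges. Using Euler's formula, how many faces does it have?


Polyhedron: tetrahedron
Euler's formula for convex polyhedra: V - E + F = 2
Given: V = 4 vertices and E = 6 edges
Solve for F:
F = 2 + E - V = 2 + 6 - 4 = 4
4 faces


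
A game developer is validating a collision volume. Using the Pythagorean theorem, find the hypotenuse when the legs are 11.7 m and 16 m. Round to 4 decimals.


Shape: right triangle
Legs a = 11.7 m, b = 16 m
Formula: c = sqrt(a^2 + b^2)
a^2 = 136.89, b^2 = 256
a^2 + b^2 = 392.89
c = sqrt(392.89)
c = 19.8215
19.8215 m


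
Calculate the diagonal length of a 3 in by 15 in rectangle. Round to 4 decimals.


Shape: rectangle (diagonal via Pythagoras)
Sides: 3 in and 15 in
Formula: d = sqrt(l^2 + w^2)
l^2 = 9, w^2 = 225
l^2 + w^2 = 234
d = sqrt(234)
d = 15.2971
15.2971 in


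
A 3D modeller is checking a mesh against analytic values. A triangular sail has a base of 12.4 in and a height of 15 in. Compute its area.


Shape: triangle
Base b = 12.4 in, Height h = 15 in
Formula: A = (1/2) * b * h
A = 0.5 * 12.4 * 15
A = 0.5 * 186
A = 93
93 in^2


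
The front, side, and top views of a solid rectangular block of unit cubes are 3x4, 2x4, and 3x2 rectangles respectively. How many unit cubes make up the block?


Orthographic views of a solid rectangular block:
Front view 3 x 4 -> length = 3, height = 4
Side view 2 x 4 -> width = 2, height = 4 (consistent)
Top view 3 x 2 -> confirms length = 3, width = 2
The block is 3 x 2 x 4.
Total unit cubes = 3 * 2 * 4 = 24
24 unit cubes


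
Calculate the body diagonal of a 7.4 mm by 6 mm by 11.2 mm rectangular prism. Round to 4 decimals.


Shape: rectangular box (space diagonal)
l = 7.4 mm, w = 6 mm, h = 11.2 mm
Visualize: the diagonal of the base, then a right triangle with that diagonal and the height.
Formula: d = sqrt(l^2 + w^2 + h^2)
l^2 + w^2 + h^2 = 54.76 + 36 + 125.44 = 216.2
d = sqrt(216.2)
d = 14.7037
14.7037 mm


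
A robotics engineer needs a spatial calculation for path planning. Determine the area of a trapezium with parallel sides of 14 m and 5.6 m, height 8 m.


Shape: trapezoid
Parallel sides a = 14 m, b = 5.6 m; Height h = 8 m
Formula: A = (a + b) * h / 2
a + b = 14 + 5.6 = 19.6
A = 19.6 * 8 / 2
A = 156.8 / 2
A = 78.4
78.4 m^2


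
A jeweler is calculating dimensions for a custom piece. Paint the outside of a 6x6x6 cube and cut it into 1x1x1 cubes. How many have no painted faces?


Large cube: 6 x 6 x 6, cut into unit cubes.
n = 6, so n - 2 = 4
Unpainted cubes form the interior (n - 2)^3 block.
(n - 2)^3 = 4^3 = 64
64 unit cubes


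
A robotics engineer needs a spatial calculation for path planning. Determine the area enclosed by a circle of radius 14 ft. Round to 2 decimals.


Shape: circle
Radius r = 14 ft
Formula: A = pi * r^2
r^2 = 14^2 = 196
A = pi * 196
A = 615.75
615.75 ft^2


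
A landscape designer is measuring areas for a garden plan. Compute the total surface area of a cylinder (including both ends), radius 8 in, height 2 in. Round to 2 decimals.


Shape: closed cylinder
Radius r = 8 in, Height h = 2 in
Formula: SA = 2*pi*r^2 + 2*pi*r*h = 2*pi*r*(r + h)
r + h = 10
2 * r * (r + h) = 2 * 8 * 10 = 160
SA = 160 * pi
SA = 502.65
502.65 in^2


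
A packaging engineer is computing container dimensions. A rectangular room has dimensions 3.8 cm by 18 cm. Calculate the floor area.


Shape: rectangle
Length l = 3.8 cm, Width w = 18 cm
Formula: A = l * w
A = 3.8 * 18
A = 68.4
68.4 cm^2


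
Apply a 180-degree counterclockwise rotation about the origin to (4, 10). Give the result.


Transformation: rotation about the origin
Original point: (4, 10)
Rule for 180 deg: (x, y) -> (-x, -y)
Apply: (4, 10) -> (-4, -10)
(-4, -10)


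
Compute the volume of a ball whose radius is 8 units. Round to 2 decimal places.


Shape: sphere
Radius r = 8 units
Formula: V = (4/3) * pi * r^3
r^3 = 512
(4/3) * 512 = 682.666667
V = 682.666667 * pi
V = 2144.66
2144.66 units^3


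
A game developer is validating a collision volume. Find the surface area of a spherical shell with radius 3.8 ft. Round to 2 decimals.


Shape: sphere
Radius r = 3.8 ft
Formula: SA = 4 * pi * r^2
r^2 = 14.44
SA = 4 * pi * 14.44
SA = 57.76 * pi
SA = 181.46
181.46 ft^2


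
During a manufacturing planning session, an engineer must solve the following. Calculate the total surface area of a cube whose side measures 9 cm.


Shape: cube
Side s = 9 cm
A cube has 6 square faces.
Formula: SA = 6 * s^2
s^2 = 81
SA = 6 * 81
SA = 486
486 cm^2


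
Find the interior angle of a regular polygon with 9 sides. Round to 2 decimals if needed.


Shape: regular nonagon (9 sides)
Formula: interior angle = (n - 2) * 180 / n
(n - 2) = 7
(n - 2) * 180 = 1260
angle = 1260 / 9
angle = 140
140 degrees


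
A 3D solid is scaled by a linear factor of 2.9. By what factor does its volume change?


Linear scale factor k = 2.9
Rule: under a linear scaling by k, volumes scale by k^3.
k^3 = 2.9 * 2.9 * 2.9
k^3 = 8.41 * 2.9
k^3 = 24.389
Volume scales by a factor of 24.389.
24.389 (dimensionless)


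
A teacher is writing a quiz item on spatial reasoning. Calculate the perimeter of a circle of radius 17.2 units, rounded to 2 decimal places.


Shape: circle
Radius r = 17.2 units
Formula: C = 2 * pi * r
C = 2 * pi * 17.2
C = 34.4 * pi
C = 108.07
108.07 units


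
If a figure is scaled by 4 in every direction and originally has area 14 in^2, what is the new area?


Linear scale factor k = 4
Original area = 14 in^2
Rule: under a linear scaling by k, areas scale by k^2.
k^2 = 4^2 = 16
New area = 14 * 16
New area = 224
224 in^2


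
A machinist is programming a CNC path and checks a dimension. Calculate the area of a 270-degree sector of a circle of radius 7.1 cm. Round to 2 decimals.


Shape: circular sector
Radius r = 7.1 cm, Angle = 270 degrees
Formula: A = (angle/360) * pi * r^2
r^2 = 50.41
Fraction of circle = 270/360
A = (270/360) * pi * 50.41
A = 37.8075 * pi
A = 118.78
118.78 cm^2


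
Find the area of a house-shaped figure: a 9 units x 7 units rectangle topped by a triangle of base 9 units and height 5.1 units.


Composite shape: rectangle + triangle
Rectangle area = 9 * 7 = 63
Triangle area = 0.5 * 9 * 5.1 = 22.95
Total = 63 + 22.95
Total = 85.95
85.95 units^2


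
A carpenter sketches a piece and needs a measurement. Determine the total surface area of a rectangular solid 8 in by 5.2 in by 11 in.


Shape: rectangular prism
l = 8 in, w = 5.2 in, h = 11 in
Formula: SA = 2(lw + lh + wh)
lw = 41.6, lh = 88, wh = 57.2
lw + lh + wh = 186.8
SA = 2 * 186.8
SA = 373.6
373.6 in^2


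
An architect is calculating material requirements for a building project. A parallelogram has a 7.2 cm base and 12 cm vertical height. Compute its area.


Shape: parallelogram
Base b = 7.2 cm, Height h = 12 cm
Formula: A = b * h
A = 7.2 * 12
A = 86.4
86.4 cm^2


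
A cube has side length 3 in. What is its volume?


Shape: cube
Side s = 3 in
Formula: V = s^3
V = 3 * 3 * 3
V = 9 * 3
V = 27
27 in^3


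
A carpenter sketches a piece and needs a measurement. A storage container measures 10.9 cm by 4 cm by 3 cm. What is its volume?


Shape: rectangular prism
l = 10.9 cm, w = 4 cm, h = 3 cm
Formula: V = l * w * h
V = 10.9 * 4 * 3
V = 43.6 * 3
V = 130.8
130.8 cm^3


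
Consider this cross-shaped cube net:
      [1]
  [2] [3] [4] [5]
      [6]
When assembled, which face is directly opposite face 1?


Net: cross layout. Take square 3 as the base (bottom).
Fold the four squares in the horizontal row up around 3: 2 -> left, 4 -> right, 5 wraps to the top.
Fold 1 and 6 up from 3: 1 -> back, 6 -> front.
Opposite pairs are therefore: (1, 6), (2, 4), (3, 5).
Face 1 is opposite face 6.
face 6


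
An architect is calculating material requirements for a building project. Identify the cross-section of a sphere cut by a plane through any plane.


Solid: sphere
Cutting plane: through any plane
Visualize the intersection of the plane with the solid's surface.
The boundary of the cut region is a circle.
circle


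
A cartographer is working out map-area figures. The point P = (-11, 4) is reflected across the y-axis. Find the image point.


Transformation: reflection
Original point: (-11, 4)
Rule for reflection over the y-axis: (x, y) -> (-x, y)
Apply: (-11, 4) -> (11, 4)
(11, 4)


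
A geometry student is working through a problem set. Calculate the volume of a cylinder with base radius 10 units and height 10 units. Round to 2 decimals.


Shape: cylinder
Radius r = 10 units, Height h = 10 units
Formula: V = pi * r^2 * h
r^2 = 100
V = pi * 100 * 10
V = 1000 * pi
V = 3141.59
3141.59 units^3


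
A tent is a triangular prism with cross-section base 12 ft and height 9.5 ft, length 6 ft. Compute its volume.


Shape: triangular prism
Triangle base = 12 ft, triangle height = 9.5 ft, prism length L = 6 ft
Formula: V = (1/2 * b * h_tri) * L
Cross-section area = 0.5 * 12 * 9.5 = 57
V = 57 * 6
V = 342
342 ft^3


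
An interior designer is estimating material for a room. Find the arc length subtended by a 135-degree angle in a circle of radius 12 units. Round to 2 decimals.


Shape: circular arc
Radius r = 12 units, Angle = 135 degrees
Formula: L = (angle/360) * 2 * pi * r
2 * pi * r = 24 * pi
L = (135/360) * 24 * pi
L = 9 * pi
L = 28.27
28.27 units


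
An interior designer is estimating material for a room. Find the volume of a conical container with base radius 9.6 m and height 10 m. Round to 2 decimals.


Shape: cone
Radius r = 9.6 m, Height h = 10 m
Formula: V = (1/3) * pi * r^2 * h
r^2 = 92.16
pi * r^2 * h = pi * 92.16 * 10 = 921.6 * pi
V = 921.6 * pi / 3
V = 965.1
965.1 m^3


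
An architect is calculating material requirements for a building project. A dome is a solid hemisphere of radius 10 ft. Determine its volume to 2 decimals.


Shape: hemisphere (half of a sphere)
Radius r = 10 ft
Formula: V = (1/2) * (4/3) * pi * r^3 = (2/3) * pi * r^3
r^3 = 1000
(2/3) * 1000 = 666.666667
V = 666.666667 * pi
V = 2094.4
2094.4 ft^3


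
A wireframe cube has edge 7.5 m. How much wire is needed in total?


Shape: cube
Side s = 7.5 m
A cube has 12 edges, all equal.
Formula: total edge length = 12 * s
Total = 12 * 7.5
Total = 90
90 m


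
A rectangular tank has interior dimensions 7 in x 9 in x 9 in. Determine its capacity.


Shape: rectangular prism
l = 7 in, w = 9 in, h = 9 in
Formula: V = l * w * h
V = 7 * 9 * 9
V = 63 * 9
V = 567
567 in^3


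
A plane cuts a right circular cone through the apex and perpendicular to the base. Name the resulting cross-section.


Solid: right circular cone
Cutting plane: through the apex and perpendicular to the base
Visualize the intersection of the plane with the solid's surface.
The boundary of the cut region is a isosceles triangle.
isosceles triangle


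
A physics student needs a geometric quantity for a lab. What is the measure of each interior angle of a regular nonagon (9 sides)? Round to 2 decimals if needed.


Shape: regular nonagon (9 sides)
Formula: interior angle = (n - 2) * 180 / n
(n - 2) = 7
(n - 2) * 180 = 1260
angle = 1260 / 9
angle = 140
140 degrees


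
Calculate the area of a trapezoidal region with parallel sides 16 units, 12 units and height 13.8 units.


Shape: trapezoid
Parallel sides a = 16 units, b = 12 units; Height h = 13.8 units
Formula: A = (a + b) * h / 2
a + b = 16 + 12 = 28
A = 28 * 13.8 / 2
A = 386.4 / 2
A = 193.2
193.2 units^2


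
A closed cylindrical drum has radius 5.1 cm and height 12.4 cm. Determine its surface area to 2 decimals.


Shape: closed cylinder
Radius r = 5.1 cm, Height h = 12.4 cm
Formula: SA = 2*pi*r^2 + 2*pi*r*h = 2*pi*r*(r + h)
r + h = 17.5
2 * r * (r + h) = 2 * 5.1 * 17.5 = 178.5
SA = 178.5 * pi
SA = 560.77
560.77 cm^2


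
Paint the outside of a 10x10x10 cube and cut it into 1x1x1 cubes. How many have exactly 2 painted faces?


Large cube: 10 x 10 x 10, cut into unit cubes.
n = 10, so n - 2 = 8
Cubes with 2 painted faces lie along the edges, excluding corners.
A cube has 12 edges; each contributes (n - 2) = 8 such cubes.
Count = 12 * 8 = 96
96 unit cubes


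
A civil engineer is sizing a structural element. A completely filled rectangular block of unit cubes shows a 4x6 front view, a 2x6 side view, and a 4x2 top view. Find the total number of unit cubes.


Orthographic views of a solid rectangular block:
Front view 4 x 6 -> length = 4, height = 6
Side view 2 x 6 -> width = 2, height = 6 (consistent)
Top view 4 x 2 -> confirms length = 4, width = 2
The block is 4 x 2 x 6.
Total unit cubes = 4 * 2 * 6 = 48
48 unit cubes


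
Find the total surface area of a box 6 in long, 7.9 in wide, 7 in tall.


Shape: rectangular prism
l = 6 in, w = 7.9 in, h = 7 in
Formula: SA = 2(lw + lh + wh)
lw = 47.4, lh = 42, wh = 55.3
lw + lh + wh = 144.7
SA = 2 * 144.7
SA = 289.4
289.4 in^2


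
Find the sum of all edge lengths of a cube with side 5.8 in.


Shape: cube
Side s = 5.8 in
A cube has 12 edges, all equal.
Formula: total edge length = 12 * s
Total = 12 * 5.8
Total = 69.6
69.6 in


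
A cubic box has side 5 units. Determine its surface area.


Shape: cube
Side s = 5 units
A cube has 6 square faces.
Formula: SA = 6 * s^2
s^2 = 25
SA = 6 * 25
SA = 150
150 units^2


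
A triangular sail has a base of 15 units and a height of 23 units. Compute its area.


Shape: triangle
Base b = 15 units, Height h = 23 units
Formula: A = (1/2) * b * h
A = 0.5 * 15 * 23
A = 0.5 * 345
A = 172.5
172.5 units^2


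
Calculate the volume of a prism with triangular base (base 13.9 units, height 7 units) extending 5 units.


Shape: triangular prism
Triangle base = 13.9 units, triangle height = 7 units, prism length L = 5 units
Formula: V = (1/2 * b * h_tri) * L
Cross-section area = 0.5 * 13.9 * 7 = 48.65
V = 48.65 * 5
V = 243.25
243.25 units^3


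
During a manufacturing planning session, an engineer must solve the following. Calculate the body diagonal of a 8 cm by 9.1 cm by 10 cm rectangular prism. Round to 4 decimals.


Shape: rectangular box (space diagonal)
l = 8 cm, w = 9.1 cm, h = 10 cm
Visualize: the diagonal of the base, then a right triangle with that diagonal and the height.
Formula: d = sqrt(l^2 + w^2 + h^2)
l^2 + w^2 + h^2 = 64 + 82.81 + 100 = 246.81
d = sqrt(246.81)
d = 15.7102
15.7102 cm


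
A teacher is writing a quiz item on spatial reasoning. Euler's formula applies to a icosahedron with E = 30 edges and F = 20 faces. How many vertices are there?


Polyhedron: icosahedron
Euler's formula for convex polyhedra: V - E + F = 2
Given: E = 30 edges and F = 20 faces
Solve for V:
V = 2 + E - F = 2 + 30 - 20 = 12
12 vertices


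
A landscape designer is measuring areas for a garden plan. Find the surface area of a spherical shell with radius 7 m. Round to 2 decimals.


Shape: sphere
Radius r = 7 m
Formula: SA = 4 * pi * r^2
r^2 = 49
SA = 4 * pi * 49
SA = 196 * pi
SA = 615.75
615.75 m^2


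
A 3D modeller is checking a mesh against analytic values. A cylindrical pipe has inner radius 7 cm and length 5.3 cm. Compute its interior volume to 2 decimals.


Shape: cylinder
Radius r = 7 cm, Height h = 5.3 cm
Formula: V = pi * r^2 * h
r^2 = 49
V = pi * 49 * 5.3
V = 259.7 * pi
V = 815.87
815.87 cm^3


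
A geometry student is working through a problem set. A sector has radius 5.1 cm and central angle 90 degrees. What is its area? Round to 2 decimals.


Shape: circular sector
Radius r = 5.1 cm, Angle = 90 degrees
Formula: A = (angle/360) * pi * r^2
r^2 = 26.01
Fraction of circle = 90/360
A = (90/360) * pi * 26.01
A = 6.5025 * pi
A = 20.43
20.43 cm^2


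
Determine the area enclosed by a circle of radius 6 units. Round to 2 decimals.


Shape: circle
Radius r = 6 units
Formula: A = pi * r^2
r^2 = 6^2 = 36
A = pi * 36
A = 113.1
113.1 units^2


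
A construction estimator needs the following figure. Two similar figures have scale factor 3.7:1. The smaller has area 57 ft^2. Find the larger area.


Linear scale factor k = 3.7
Original area = 57 ft^2
Rule: under a linear scaling by k, areas scale by k^2.
k^2 = 3.7^2 = 13.69
New area = 57 * 13.69
New area = 780.33
780.33 ft^2


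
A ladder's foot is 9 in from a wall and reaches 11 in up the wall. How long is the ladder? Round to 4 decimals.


Shape: right triangle
Legs a = 9 in, b = 11 in
Formula: c = sqrt(a^2 + b^2)
a^2 = 81, b^2 = 121
a^2 + b^2 = 202
c = sqrt(202)
c = 14.2127
14.2127 in


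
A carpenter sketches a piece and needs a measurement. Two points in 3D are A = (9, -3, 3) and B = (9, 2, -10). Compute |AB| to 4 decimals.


3D distance between two points
P1 = (9, -3, 3), P2 = (9, 2, -10)
Formula: d = sqrt((x2-x1)^2 + (y2-y1)^2 + (z2-z1)^2)
dx = 9 - 9 = 0
dy = 2 - -3 = 5
dz = -10 - 3 = -13
dx^2 + dy^2 + dz^2 = 0 + 25 + 169 = 194
d = sqrt(194)
d = 13.9284
13.9284 units


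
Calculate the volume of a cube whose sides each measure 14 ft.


Shape: cube
Side s = 14 ft
Formula: V = s^3
V = 14 * 14 * 14
V = 196 * 14
V = 2744
2744 ft^3


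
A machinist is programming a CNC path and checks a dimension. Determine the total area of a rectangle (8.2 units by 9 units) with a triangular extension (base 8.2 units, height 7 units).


Composite shape: rectangle + triangle
Rectangle area = 8.2 * 9 = 73.8
Triangle area = 0.5 * 8.2 * 7 = 28.7
Total = 73.8 + 28.7
Total = 102.5
102.5 units^2


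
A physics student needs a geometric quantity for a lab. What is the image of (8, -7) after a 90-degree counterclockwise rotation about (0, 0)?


Transformation: rotation about the origin
Original point: (8, -7)
Rule for 90 deg counterclockwise: (x, y) -> (-y, x)
Apply: (8, -7) -> (7, 8)
(7, 8)


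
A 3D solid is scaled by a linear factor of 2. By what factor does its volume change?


Linear scale factor k = 2
Rule: under a linear scaling by k, volumes scale by k^3.
k^3 = 2 * 2 * 2
k^3 = 4 * 2
k^3 = 8
Volume scales by a factor of 8.
8 (dimensionless)


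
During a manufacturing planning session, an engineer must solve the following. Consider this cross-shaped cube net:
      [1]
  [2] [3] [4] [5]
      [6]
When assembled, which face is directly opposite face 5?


Net: cross layout. Take square 3 as the base (bottom).
Fold the four squares in the horizontal row up around 3: 2 -> left, 4 -> right, 5 wraps to the top.
Fold 1 and 6 up from 3: 1 -> back, 6 -> front.
Opposite pairs are therefore: (1, 6), (2, 4), (3, 5).
Face 5 is opposite face 3.
face 3


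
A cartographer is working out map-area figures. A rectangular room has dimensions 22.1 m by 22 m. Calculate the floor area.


Shape: rectangle
Length l = 22.1 m, Width w = 22 m
Formula: A = l * w
A = 22.1 * 22
A = 486.2
486.2 m^2


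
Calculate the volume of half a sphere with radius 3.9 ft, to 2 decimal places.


Shape: hemisphere (half of a sphere)
Radius r = 3.9 ft
Formula: V = (1/2) * (4/3) * pi * r^3 = (2/3) * pi * r^3
r^3 = 59.319
(2/3) * 59.319 = 39.546
V = 39.546 * pi
V = 124.24
124.24 ft^3


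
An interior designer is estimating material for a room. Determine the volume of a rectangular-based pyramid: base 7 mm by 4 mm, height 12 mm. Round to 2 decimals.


Shape: rectangular pyramid
Base: 7 mm x 4 mm, Height h = 12 mm
Formula: V = (1/3) * base_area * h
base_area = 7 * 4 = 28
base_area * h = 28 * 12 = 336
V = 336 / 3
V = 112
112 mm^3


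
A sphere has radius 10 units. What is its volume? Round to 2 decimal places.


Shape: sphere
Radius r = 10 units
Formula: V = (4/3) * pi * r^3
r^3 = 1000
(4/3) * 1000 = 1333.333333
V = 1333.333333 * pi
V = 4188.79
4188.79 units^3


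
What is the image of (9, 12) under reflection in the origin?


Transformation: reflection
Original point: (9, 12)
Rule for reflection through the origin: (x, y) -> (-x, -y)
Apply: (9, 12) -> (-9, -12)
(-9, -12)


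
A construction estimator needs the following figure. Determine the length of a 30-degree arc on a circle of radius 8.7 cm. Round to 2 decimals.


Shape: circular arc
Radius r = 8.7 cm, Angle = 30 degrees
Formula: L = (angle/360) * 2 * pi * r
2 * pi * r = 17.4 * pi
L = (30/360) * 17.4 * pi
L = 1.45 * pi
L = 4.56
4.56 cm


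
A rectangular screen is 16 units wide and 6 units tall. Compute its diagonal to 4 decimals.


Shape: rectangle (diagonal via Pythagoras)
Sides: 16 units and 6 units
Formula: d = sqrt(l^2 + w^2)
l^2 = 256, w^2 = 36
l^2 + w^2 = 292
d = sqrt(292)
d = 17.088
17.088 units


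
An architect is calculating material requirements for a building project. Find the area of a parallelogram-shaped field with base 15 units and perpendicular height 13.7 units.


Shape: parallelogram
Base b = 15 units, Height h = 13.7 units
Formula: A = b * h
A = 15 * 13.7
A = 205.5
205.5 units^2


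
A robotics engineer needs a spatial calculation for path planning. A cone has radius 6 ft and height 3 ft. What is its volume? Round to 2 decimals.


Shape: cone
Radius r = 6 ft, Height h = 3 ft
Formula: V = (1/3) * pi * r^2 * h
r^2 = 36
pi * r^2 * h = pi * 36 * 3 = 108 * pi
V = 108 * pi / 3
V = 113.1
113.1 ft^3


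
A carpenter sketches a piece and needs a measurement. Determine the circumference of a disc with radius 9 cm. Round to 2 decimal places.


Shape: circle
Radius r = 9 cm
Formula: C = 2 * pi * r
C = 2 * pi * 9
C = 18 * pi
C = 56.55
56.55 cm


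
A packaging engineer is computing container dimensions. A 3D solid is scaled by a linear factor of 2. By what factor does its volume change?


Linear scale factor k = 2
Rule: under a linear scaling by k, volumes scale by k^3.
k^3 = 2 * 2 * 2
k^3 = 4 * 2
k^3 = 8
Volume scales by a factor of 8.
8 (dimensionless)


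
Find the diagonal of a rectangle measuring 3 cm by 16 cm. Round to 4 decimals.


Shape: rectangle (diagonal via Pythagoras)
Sides: 3 cm and 16 cm
Formula: d = sqrt(l^2 + w^2)
l^2 = 9, w^2 = 256
l^2 + w^2 = 265
d = sqrt(265)
d = 16.2788
16.2788 cm


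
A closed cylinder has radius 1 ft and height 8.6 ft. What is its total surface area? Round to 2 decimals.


Shape: closed cylinder
Radius r = 1 ft, Height h = 8.6 ft
Formula: SA = 2*pi*r^2 + 2*pi*r*h = 2*pi*r*(r + h)
r + h = 9.6
2 * r * (r + h) = 2 * 1 * 9.6 = 19.2
SA = 19.2 * pi
SA = 60.32
60.32 ft^2


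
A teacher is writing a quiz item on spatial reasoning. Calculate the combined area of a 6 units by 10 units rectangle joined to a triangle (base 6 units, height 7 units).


Composite shape: rectangle + triangle
Rectangle area = 6 * 10 = 60
Triangle area = 0.5 * 6 * 7 = 21
Total = 60 + 21
Total = 81
81 units^2


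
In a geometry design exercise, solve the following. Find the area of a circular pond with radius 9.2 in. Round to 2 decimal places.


Shape: circle
Radius r = 9.2 in
Formula: A = pi * r^2
r^2 = 9.2^2 = 84.64
A = pi * 84.64
A = 265.9
265.9 in^2


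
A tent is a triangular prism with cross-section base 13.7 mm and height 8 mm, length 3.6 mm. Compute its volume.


Shape: triangular prism
Triangle base = 13.7 mm, triangle height = 8 mm, prism length L = 3.6 mm
Formula: V = (1/2 * b * h_tri) * L
Cross-section area = 0.5 * 13.7 * 8 = 54.8
V = 54.8 * 3.6
V = 197.28
197.28 mm^3


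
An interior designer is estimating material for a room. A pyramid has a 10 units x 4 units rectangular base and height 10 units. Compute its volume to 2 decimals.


Shape: rectangular pyramid
Base: 10 units x 4 units, Height h = 10 units
Formula: V = (1/3) * base_area * h
base_area = 10 * 4 = 40
base_area * h = 40 * 10 = 400
V = 400 / 3
V = 133.33
133.33 units^3


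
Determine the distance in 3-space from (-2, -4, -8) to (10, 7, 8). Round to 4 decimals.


3D distance between two points
P1 = (-2, -4, -8), P2 = (10, 7, 8)
Formula: d = sqrt((x2-x1)^2 + (y2-y1)^2 + (z2-z1)^2)
dx = 10 - -2 = 12
dy = 7 - -4 = 11
dz = 8 - -8 = 16
dx^2 + dy^2 + dz^2 = 144 + 121 + 256 = 521
d = sqrt(521)
d = 22.8254
22.8254 units
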